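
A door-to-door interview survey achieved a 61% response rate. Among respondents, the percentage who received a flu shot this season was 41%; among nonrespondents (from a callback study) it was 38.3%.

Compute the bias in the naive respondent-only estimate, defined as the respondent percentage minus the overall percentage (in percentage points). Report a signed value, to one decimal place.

+1.1 percentage points

Nonresponse fraction = 1 − 0.61 = 0.39.
Bias = (nonresponse fraction) × (respondent percentage − nonrespondent percentage)
     = 0.39 × (41 − 38.3) = 0.39 × 2.7 = 1.053.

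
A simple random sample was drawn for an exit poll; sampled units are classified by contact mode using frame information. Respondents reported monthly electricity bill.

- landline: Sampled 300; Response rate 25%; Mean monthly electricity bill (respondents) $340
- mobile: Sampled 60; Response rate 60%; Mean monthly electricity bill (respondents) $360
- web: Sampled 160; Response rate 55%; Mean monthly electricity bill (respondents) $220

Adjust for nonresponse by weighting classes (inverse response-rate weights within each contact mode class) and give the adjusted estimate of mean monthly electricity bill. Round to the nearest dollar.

With weight = n_sampled/n_responded per class, the weighted class total is n_sampled:
  landline: 300 × 340 = 102,000
  mobile: 60 × 360 = 21,600
  web: 160 × 220 = 35,200
Adjusted estimate = 158,800 / 520 = 305.385 → $305.

$305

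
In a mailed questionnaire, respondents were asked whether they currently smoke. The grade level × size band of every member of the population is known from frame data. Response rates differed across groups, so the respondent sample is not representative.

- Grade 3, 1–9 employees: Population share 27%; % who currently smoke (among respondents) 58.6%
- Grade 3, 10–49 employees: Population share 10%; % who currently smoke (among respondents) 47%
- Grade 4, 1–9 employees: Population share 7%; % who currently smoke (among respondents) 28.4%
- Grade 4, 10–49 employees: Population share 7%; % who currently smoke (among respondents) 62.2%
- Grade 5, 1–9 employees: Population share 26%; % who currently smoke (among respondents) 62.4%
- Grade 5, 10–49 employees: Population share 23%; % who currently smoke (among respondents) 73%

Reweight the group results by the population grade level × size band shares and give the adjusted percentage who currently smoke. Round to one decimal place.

Reweight to the known grade level × size band distribution:
  Grade 3, 1–9 employees: 0.27 × 58.6 = 15.822
  Grade 3, 10–49 employees: 0.1 × 47 = 4.7
  Grade 4, 1–9 employees: 0.07 × 28.4 = 1.988
  Grade 4, 10–49 employees: 0.07 × 62.2 = 4.354
  Grade 5, 1–9 employees: 0.26 × 62.4 = 16.224
  Grade 5, 10–49 employees: 0.23 × 73 = 16.79
Post-stratified estimate = 59.878 → 59.9%.

59.9%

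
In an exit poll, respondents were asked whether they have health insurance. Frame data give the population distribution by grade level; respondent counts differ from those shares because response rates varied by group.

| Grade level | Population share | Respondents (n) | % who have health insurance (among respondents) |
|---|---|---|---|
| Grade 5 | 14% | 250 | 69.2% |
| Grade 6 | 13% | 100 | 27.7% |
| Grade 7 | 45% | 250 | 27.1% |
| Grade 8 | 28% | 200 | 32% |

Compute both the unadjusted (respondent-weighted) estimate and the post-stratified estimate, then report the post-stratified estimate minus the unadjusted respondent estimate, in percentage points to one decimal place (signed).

Unadjusted (pooled respondent) estimate weights by respondent counts:
  (250/800)×69.2 + (100/800)×27.7 + (250/800)×27.1 + (200/800)×32 = 41.5562%
Post-stratifying to population shares instead:
  0.14×69.2 + 0.13×27.7 + 0.45×27.1 + 0.28×32 = 34.444%
Difference = 34.444 − 41.5562 = -7.1122 pp.

-7.1 percentage points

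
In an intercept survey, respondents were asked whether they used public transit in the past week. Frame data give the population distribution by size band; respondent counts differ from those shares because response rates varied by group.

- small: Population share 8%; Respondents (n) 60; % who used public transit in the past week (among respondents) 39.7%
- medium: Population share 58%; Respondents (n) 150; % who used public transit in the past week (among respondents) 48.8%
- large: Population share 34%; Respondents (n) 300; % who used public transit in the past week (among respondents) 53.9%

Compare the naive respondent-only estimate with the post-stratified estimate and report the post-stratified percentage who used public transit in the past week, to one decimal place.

Without adjustment, the pooled respondent share is:
  (60/510)×39.7 + (150/510)×48.8 + (300/510)×53.9 = 50.7294%
Post-stratifying to population shares instead:
  0.08×39.7 + 0.58×48.8 + 0.34×53.9 = 49.806%

49.8%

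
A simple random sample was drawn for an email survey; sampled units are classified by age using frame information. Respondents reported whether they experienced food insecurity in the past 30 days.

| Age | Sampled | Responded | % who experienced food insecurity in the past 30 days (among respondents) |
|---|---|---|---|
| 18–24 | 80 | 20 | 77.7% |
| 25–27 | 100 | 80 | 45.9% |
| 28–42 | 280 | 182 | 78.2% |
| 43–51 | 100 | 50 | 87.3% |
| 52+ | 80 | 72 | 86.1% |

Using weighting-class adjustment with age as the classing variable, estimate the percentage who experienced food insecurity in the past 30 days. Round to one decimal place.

Class response rates: 18–24 20/80 = 25%, 25–27 80/100 = 80%, 28–42 182/280 = 65%, 43–51 50/100 = 50%, 52+ 72/80 = 90%.
Weighting each respondent by the inverse class response rate inflates each class back to its sampled size, so the class weight is n_sampled:
  18–24: 80 × 77.7 = 6216
  25–27: 100 × 45.9 = 4590
  28–42: 280 × 78.2 = 21,896
  43–51: 100 × 87.3 = 8730
  52+: 80 × 86.1 = 6888
Adjusted estimate = 48,320 / 640 = 75.5 → 75.5%.

75.5%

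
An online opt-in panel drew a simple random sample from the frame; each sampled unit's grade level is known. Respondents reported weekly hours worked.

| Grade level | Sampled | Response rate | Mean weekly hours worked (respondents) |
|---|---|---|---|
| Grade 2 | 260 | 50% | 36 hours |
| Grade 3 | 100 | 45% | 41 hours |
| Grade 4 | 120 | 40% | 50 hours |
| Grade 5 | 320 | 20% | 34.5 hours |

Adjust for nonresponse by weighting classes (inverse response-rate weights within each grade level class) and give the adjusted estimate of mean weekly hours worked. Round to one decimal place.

38.1

With weight = n_sampled/n_responded per class, the weighted class total is n_sampled:
  Grade 2: 260 × 36 = 9360
  Grade 3: 100 × 41 = 4100
  Grade 4: 120 × 50 = 6000
  Grade 5: 320 × 34.5 = 11,040
Adjusted estimate = 30,500 / 800 = 38.125 → 38.1.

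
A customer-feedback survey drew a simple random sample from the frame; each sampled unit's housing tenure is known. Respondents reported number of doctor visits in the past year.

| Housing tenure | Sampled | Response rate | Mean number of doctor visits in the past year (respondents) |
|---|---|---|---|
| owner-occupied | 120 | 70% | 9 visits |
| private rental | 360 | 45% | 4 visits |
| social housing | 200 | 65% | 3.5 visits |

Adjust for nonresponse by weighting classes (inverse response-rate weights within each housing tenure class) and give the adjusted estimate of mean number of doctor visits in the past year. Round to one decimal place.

Each respondent's weight = sampled/responded in their class; summing within a class gives n_sampled, so:
  owner-occupied: 120 × 9 = 1080
  private rental: 360 × 4 = 1440
  social housing: 200 × 3.5 = 700
Adjusted estimate = 3220 / 680 = 4.73529 → 4.7.

4.7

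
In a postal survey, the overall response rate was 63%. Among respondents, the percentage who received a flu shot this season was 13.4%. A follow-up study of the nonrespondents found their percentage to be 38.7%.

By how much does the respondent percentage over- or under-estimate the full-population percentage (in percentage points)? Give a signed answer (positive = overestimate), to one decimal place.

Nonresponse fraction = 1 − 0.63 = 0.37.
Bias = (nonresponse fraction) × (respondent percentage − nonrespondent percentage)
     = 0.37 × (13.4 − 38.7) = 0.37 × -25.3 = -9.361.

-9.4 percentage points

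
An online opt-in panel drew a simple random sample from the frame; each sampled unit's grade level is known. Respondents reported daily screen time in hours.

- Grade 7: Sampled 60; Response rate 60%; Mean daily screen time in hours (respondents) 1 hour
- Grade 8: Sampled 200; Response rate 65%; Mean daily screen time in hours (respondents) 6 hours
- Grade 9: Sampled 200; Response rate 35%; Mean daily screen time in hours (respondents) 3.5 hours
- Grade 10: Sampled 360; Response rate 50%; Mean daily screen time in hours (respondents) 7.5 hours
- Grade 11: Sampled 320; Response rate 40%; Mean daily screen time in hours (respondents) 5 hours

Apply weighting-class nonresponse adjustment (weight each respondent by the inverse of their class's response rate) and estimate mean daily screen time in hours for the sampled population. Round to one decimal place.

5.5

Inverse-response-rate weighting restores each class to its sampled count, so class totals weight by n_sampled:
  Grade 7: 60 × 1 = 60
  Grade 8: 200 × 6 = 1200
  Grade 9: 200 × 3.5 = 700
  Grade 10: 360 × 7.5 = 2700
  Grade 11: 320 × 5 = 1600
Adjusted estimate = 6260 / 1,140 = 5.49123 → 5.5.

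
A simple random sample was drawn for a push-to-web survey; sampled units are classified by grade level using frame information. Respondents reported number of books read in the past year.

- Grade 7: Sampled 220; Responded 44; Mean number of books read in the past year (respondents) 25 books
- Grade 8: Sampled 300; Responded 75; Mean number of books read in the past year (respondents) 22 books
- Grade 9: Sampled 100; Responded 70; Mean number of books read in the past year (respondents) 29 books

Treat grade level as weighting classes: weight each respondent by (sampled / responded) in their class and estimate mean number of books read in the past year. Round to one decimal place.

Response rates by class: Grade 7 44/220 = 20%, Grade 8 75/300 = 25%, Grade 9 70/100 = 70%.
Each respondent's weight = sampled/responded in their class; summing within a class gives n_sampled, so:
  Grade 7: 220 × 25 = 5500
  Grade 8: 300 × 22 = 6600
  Grade 9: 100 × 29 = 2900
Adjusted estimate = 15,000 / 620 = 24.1935 → 24.2.

24.2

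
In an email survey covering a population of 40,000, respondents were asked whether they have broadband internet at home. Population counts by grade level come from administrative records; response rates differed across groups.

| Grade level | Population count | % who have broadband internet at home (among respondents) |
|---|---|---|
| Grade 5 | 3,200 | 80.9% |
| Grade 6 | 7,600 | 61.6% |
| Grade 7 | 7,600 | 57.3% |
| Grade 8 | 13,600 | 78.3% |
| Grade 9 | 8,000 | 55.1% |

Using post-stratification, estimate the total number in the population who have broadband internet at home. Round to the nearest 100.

26,700

Estimated count per cell = population count × respondent percentage:
  Grade 5: 3,200 × 80.9% = 2588.8
  Grade 6: 7,600 × 61.6% = 4681.6
  Grade 7: 7,600 × 57.3% = 4354.8
  Grade 8: 13,600 × 78.3% = 10648.8
  Grade 9: 8,000 × 55.1% = 4408
Estimated total = 26,682 → 26,700.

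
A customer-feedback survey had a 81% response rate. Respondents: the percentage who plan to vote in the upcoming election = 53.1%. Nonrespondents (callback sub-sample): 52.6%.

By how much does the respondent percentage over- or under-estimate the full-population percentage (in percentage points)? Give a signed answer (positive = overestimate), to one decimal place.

Nonresponse fraction = 1 − 0.81 = 0.19.
Bias = (nonresponse fraction) × (respondent percentage − nonrespondent percentage)
     = 0.19 × (53.1 − 52.6) = 0.19 × 0.5 = 0.095.

+0.1 percentage points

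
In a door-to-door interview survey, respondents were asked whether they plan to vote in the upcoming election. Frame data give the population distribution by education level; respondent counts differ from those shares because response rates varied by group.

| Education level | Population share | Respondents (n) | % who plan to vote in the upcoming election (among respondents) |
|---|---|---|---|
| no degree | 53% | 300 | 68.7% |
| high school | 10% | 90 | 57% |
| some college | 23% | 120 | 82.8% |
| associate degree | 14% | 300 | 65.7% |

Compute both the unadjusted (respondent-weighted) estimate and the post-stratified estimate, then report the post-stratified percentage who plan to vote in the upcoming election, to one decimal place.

Naive respondent-only estimate (weights = respondent counts):
  (300/810)×68.7 + (90/810)×57 + (120/810)×82.8 + (300/810)×65.7 = 68.3778%
Post-stratified estimate weights by population shares:
  0.53×68.7 + 0.1×57 + 0.23×82.8 + 0.14×65.7 = 70.353%

70.4%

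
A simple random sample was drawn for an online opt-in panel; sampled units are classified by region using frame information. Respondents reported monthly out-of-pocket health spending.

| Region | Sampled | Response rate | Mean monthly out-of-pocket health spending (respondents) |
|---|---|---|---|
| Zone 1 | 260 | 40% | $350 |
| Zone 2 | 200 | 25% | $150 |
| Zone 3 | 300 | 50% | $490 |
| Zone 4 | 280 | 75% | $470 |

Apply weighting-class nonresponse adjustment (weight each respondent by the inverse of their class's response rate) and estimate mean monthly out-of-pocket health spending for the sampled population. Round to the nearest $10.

Weighting each respondent by the inverse class response rate inflates each class back to its sampled size, so the class weight is n_sampled:
  Zone 1: 260 × 350 = 91,000
  Zone 2: 200 × 150 = 30,000
  Zone 3: 300 × 490 = 147,000
  Zone 4: 280 × 470 = 131,600
Adjusted estimate = 399,600 / 1,040 = 384.231 → $380.

$380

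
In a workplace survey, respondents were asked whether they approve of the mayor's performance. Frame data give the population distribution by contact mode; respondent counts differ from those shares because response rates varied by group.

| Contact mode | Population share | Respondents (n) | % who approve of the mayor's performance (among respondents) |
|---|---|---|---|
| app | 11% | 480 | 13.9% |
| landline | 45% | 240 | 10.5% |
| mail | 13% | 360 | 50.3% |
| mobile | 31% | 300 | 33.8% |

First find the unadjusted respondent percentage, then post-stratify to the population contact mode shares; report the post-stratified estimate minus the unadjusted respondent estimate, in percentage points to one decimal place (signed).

-3.9 percentage points

Unadjusted (pooled respondent) estimate weights by respondent counts:
  (480/1380)×13.9 + (240/1380)×10.5 + (360/1380)×50.3 + (300/1380)×33.8 = 27.1304%
Reweighting by population contact mode shares:
  0.11×13.9 + 0.45×10.5 + 0.13×50.3 + 0.31×33.8 = 23.271%
Difference = 23.271 − 27.1304 = -3.8594 pp.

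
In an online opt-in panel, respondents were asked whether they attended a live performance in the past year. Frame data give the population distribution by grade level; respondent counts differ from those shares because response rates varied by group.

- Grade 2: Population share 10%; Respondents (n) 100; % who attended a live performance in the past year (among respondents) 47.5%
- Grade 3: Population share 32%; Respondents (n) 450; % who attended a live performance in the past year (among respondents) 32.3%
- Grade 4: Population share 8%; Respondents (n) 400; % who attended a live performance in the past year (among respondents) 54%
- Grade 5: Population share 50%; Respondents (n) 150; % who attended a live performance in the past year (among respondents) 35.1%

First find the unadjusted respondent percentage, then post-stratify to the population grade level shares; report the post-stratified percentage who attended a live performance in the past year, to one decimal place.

Without adjustment, the pooled respondent share is:
  (100/1100)×47.5 + (450/1100)×32.3 + (400/1100)×54 + (150/1100)×35.1 = 41.9545%
Post-stratified estimate weights by population shares:
  0.1×47.5 + 0.32×32.3 + 0.08×54 + 0.5×35.1 = 36.956%

37.0%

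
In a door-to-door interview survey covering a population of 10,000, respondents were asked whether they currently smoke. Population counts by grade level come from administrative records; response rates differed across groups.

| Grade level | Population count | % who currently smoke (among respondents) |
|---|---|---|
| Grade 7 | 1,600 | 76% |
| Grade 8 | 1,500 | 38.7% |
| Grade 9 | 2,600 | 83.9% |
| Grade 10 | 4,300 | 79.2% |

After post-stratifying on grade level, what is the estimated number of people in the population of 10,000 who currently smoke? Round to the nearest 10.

7,380

Apply each group's respondent rate to its population count:
  Grade 7: 1,600 × 76% = 1216
  Grade 8: 1,500 × 38.7% = 580.5
  Grade 9: 2,600 × 83.9% = 2181.4
  Grade 10: 4,300 × 79.2% = 3405.6
Estimated total = 7383.5 → 7,380.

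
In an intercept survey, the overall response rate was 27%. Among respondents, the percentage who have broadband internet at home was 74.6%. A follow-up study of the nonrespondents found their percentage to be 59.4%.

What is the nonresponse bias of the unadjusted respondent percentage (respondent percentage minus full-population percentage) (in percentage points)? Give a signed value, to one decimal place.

Nonresponse fraction = 1 − 0.27 = 0.73.
Bias = (nonresponse fraction) × (respondent percentage − nonrespondent percentage)
     = 0.73 × (74.6 − 59.4) = 0.73 × 15.2 = 11.096.

+11.1 percentage points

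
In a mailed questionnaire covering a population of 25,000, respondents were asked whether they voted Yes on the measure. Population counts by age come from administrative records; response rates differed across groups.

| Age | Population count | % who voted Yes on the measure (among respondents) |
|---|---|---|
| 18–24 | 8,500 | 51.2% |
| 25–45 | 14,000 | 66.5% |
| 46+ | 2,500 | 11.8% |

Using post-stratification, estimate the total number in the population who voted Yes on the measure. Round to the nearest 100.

Estimated count per cell = population count × respondent percentage:
  18–24: 8,500 × 51.2% = 4352
  25–45: 14,000 × 66.5% = 9310
  46+: 2,500 × 11.8% = 295
Estimated total = 13,957 → 14,000.

14,000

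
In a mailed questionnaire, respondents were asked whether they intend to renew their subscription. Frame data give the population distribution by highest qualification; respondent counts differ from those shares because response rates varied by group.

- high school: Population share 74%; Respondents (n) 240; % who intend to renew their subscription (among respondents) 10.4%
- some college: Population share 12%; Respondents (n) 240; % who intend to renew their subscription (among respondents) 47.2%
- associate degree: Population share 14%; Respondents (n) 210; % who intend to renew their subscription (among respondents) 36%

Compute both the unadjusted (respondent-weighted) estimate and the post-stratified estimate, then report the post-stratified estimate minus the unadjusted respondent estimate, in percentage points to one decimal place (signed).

-12.6 percentage points

Unadjusted (pooled respondent) estimate weights by respondent counts:
  (240/690)×10.4 + (240/690)×47.2 + (210/690)×36 = 30.9913%
Post-stratified estimate weights by population shares:
  0.74×10.4 + 0.12×47.2 + 0.14×36 = 18.4%
Difference = 18.4 − 30.9913 = -12.5913 pp.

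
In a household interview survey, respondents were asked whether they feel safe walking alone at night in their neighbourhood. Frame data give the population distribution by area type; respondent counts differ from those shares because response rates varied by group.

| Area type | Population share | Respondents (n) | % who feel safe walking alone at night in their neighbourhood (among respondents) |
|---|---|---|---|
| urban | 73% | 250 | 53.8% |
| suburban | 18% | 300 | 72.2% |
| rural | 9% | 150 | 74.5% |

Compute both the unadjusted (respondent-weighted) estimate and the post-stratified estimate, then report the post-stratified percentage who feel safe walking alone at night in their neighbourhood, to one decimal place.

Naive respondent-only estimate (weights = respondent counts):
  (250/700)×53.8 + (300/700)×72.2 + (150/700)×74.5 = 66.1214%
Post-stratifying to population shares instead:
  0.73×53.8 + 0.18×72.2 + 0.09×74.5 = 58.975%

59.0%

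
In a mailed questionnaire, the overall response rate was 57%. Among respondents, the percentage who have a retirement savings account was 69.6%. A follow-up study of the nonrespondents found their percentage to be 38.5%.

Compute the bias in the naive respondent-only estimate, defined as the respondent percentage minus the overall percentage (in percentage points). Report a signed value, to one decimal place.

Nonresponse fraction = 1 − 0.57 = 0.43.
Bias = (nonresponse fraction) × (respondent percentage − nonrespondent percentage)
     = 0.43 × (69.6 − 38.5) = 0.43 × 31.1 = 13.373.

+13.4 percentage points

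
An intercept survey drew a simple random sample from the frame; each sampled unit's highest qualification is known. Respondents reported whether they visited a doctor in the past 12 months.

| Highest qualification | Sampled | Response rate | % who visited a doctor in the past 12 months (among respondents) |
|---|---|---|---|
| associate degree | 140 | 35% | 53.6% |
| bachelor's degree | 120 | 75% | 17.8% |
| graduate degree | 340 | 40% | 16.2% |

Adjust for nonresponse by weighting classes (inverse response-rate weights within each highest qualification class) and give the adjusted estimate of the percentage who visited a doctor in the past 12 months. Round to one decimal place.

25.2%

With weight = n_sampled/n_responded per class, the weighted class total is n_sampled:
  associate degree: 140 × 53.6 = 7504
  bachelor's degree: 120 × 17.8 = 2136
  graduate degree: 340 × 16.2 = 5508
Adjusted estimate = 15,148 / 600 = 25.2467 → 25.2%.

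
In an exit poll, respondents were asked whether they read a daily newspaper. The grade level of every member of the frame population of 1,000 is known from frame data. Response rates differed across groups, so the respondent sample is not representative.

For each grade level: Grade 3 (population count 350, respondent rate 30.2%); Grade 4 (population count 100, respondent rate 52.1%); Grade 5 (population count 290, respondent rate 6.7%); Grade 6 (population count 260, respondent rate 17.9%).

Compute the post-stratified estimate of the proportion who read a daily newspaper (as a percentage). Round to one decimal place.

22.4%

Weight each group's respondent value by its population share:
  Grade 3: (350/1,000) × 30.2 = 10.57
  Grade 4: (100/1,000) × 52.1 = 5.21
  Grade 5: (290/1,000) × 6.7 = 1.943
  Grade 6: (260/1,000) × 17.9 = 4.654
Post-stratified estimate = 22.377 → 22.4%.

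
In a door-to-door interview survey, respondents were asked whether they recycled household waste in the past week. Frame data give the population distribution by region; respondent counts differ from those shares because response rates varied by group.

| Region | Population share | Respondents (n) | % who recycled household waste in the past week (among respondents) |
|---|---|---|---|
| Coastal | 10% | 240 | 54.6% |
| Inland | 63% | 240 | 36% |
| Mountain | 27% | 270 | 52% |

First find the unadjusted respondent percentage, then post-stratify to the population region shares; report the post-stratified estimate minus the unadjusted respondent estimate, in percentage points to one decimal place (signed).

-5.5 percentage points

Without adjustment, the pooled respondent share is:
  (240/750)×54.6 + (240/750)×36 + (270/750)×52 = 47.712%
Reweighting by population region shares:
  0.1×54.6 + 0.63×36 + 0.27×52 = 42.18%
Difference = 42.18 − 47.712 = -5.532 pp.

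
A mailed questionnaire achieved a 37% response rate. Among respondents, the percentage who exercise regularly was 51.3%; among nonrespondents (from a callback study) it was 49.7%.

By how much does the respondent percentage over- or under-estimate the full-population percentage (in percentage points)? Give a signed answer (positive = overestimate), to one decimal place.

+1.0 percentage points

Nonresponse fraction = 1 − 0.37 = 0.63.
Bias = (nonresponse fraction) × (respondent percentage − nonrespondent percentage)
     = 0.63 × (51.3 − 49.7) = 0.63 × 1.6 = 1.008.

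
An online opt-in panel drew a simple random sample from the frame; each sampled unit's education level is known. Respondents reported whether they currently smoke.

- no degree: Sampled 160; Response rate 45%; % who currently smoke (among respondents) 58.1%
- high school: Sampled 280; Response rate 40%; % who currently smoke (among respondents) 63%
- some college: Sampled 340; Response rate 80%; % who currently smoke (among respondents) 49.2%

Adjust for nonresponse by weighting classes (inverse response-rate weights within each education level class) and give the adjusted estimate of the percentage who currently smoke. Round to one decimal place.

Inverse-response-rate weighting restores each class to its sampled count, so class totals weight by n_sampled:
  no degree: 160 × 58.1 = 9296
  high school: 280 × 63 = 17,640
  some college: 340 × 49.2 = 16,728
Adjusted estimate = 43,664 / 780 = 55.9795 → 56.0%.

56.0%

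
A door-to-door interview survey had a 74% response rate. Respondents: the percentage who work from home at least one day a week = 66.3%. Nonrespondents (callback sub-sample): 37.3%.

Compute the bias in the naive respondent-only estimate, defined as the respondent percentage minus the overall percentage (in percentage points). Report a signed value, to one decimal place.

+7.5 percentage points

Nonresponse fraction = 1 − 0.74 = 0.26.
Bias = (nonresponse fraction) × (respondent percentage − nonrespondent percentage)
     = 0.26 × (66.3 − 37.3) = 0.26 × 29 = 7.54.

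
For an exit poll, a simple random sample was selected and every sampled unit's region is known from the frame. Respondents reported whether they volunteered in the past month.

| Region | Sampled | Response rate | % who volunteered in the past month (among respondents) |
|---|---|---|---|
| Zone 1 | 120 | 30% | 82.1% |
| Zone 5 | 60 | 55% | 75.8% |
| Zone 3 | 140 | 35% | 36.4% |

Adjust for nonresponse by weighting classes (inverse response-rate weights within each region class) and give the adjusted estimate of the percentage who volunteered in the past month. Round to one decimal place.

Weighting each respondent by the inverse class response rate inflates each class back to its sampled size, so the class weight is n_sampled:
  Zone 1: 120 × 82.1 = 9852
  Zone 5: 60 × 75.8 = 4548
  Zone 3: 140 × 36.4 = 5096
Adjusted estimate = 19,496 / 320 = 60.925 → 60.9%.

60.9%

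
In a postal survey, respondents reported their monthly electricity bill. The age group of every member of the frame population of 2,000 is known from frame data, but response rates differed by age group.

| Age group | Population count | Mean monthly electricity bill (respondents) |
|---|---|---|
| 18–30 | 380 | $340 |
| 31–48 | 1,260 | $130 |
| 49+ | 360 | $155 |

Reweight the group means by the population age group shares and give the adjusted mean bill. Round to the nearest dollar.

$174

Post-stratification weights by population share, not respondent share:
  18–30: (380/2,000) × 340 = 64.6
  31–48: (1,260/2,000) × 130 = 81.9
  49+: (360/2,000) × 155 = 27.9
Post-stratified estimate = 174.4 → $174.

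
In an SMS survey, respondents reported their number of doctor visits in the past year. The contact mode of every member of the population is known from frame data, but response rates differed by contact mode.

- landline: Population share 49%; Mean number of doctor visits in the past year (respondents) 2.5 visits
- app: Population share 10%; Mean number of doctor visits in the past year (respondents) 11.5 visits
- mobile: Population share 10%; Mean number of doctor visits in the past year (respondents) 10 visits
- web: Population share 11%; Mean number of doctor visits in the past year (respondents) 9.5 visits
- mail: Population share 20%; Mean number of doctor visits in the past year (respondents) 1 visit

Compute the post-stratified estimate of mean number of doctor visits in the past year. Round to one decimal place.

Each cell contributes population-share × respondent value:
  landline: 0.49 × 2.5 = 1.225
  app: 0.1 × 11.5 = 1.15
  mobile: 0.1 × 10 = 1
  web: 0.11 × 9.5 = 1.045
  mail: 0.2 × 1 = 0.2
Post-stratified estimate = 4.62 → 4.6.

4.6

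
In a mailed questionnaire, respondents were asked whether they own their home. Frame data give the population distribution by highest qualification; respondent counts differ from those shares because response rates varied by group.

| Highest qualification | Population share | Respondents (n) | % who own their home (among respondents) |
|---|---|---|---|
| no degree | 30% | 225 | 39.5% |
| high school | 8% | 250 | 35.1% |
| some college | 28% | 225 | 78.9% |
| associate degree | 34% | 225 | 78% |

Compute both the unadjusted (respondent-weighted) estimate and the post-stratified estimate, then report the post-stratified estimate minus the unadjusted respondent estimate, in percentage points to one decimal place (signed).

+6.0 percentage points

Without adjustment, the pooled respondent share is:
  (225/925)×39.5 + (250/925)×35.1 + (225/925)×78.9 + (225/925)×78 = 57.2595%
Post-stratified estimate weights by population shares:
  0.3×39.5 + 0.08×35.1 + 0.28×78.9 + 0.34×78 = 63.27%
Difference = 63.27 − 57.2595 = 6.0105 pp.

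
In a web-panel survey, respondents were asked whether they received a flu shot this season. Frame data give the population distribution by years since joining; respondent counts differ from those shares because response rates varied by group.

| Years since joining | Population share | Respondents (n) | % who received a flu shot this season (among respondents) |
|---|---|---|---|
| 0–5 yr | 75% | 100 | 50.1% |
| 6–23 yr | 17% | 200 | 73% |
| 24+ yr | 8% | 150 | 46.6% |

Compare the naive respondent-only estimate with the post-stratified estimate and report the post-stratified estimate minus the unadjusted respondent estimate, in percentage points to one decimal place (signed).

Unadjusted (pooled respondent) estimate weights by respondent counts:
  (100/450)×50.1 + (200/450)×73 + (150/450)×46.6 = 59.1111%
Post-stratifying to population shares instead:
  0.75×50.1 + 0.17×73 + 0.08×46.6 = 53.713%
Difference = 53.713 − 59.1111 = -5.3981 pp.

-5.4 percentage points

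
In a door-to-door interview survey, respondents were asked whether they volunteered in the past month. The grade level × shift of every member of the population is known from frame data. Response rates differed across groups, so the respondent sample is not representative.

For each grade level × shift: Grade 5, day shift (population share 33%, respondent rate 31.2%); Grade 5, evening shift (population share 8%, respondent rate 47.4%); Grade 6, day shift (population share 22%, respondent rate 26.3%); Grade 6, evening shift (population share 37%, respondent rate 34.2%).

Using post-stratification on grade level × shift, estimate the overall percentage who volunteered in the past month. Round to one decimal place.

32.5%

Weight each group's respondent value by its population share:
  Grade 5, day shift: 0.33 × 31.2 = 10.296
  Grade 5, evening shift: 0.08 × 47.4 = 3.792
  Grade 6, day shift: 0.22 × 26.3 = 5.786
  Grade 6, evening shift: 0.37 × 34.2 = 12.654
Post-stratified estimate = 32.528 → 32.5%.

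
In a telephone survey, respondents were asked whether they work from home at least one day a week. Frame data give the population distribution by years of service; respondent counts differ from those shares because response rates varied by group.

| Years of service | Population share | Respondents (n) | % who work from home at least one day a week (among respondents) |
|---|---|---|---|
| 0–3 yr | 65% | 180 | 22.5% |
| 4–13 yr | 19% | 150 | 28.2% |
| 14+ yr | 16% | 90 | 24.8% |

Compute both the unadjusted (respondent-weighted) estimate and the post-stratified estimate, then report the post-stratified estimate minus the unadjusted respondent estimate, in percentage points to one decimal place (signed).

-1.1 percentage points

Naive respondent-only estimate (weights = respondent counts):
  (180/420)×22.5 + (150/420)×28.2 + (90/420)×24.8 = 25.0286%
Reweighting by population years of service shares:
  0.65×22.5 + 0.19×28.2 + 0.16×24.8 = 23.951%
Difference = 23.951 − 25.0286 = -1.0776 pp.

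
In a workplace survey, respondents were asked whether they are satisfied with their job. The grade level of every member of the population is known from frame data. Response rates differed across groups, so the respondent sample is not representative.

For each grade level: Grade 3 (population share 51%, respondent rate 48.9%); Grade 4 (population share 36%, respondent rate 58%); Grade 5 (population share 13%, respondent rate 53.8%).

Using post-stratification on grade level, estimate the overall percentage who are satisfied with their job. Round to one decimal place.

Post-stratification weights by population share, not respondent share:
  Grade 3: 0.51 × 48.9 = 24.939
  Grade 4: 0.36 × 58 = 20.88
  Grade 5: 0.13 × 53.8 = 6.994
Post-stratified estimate = 52.813 → 52.8%.

52.8%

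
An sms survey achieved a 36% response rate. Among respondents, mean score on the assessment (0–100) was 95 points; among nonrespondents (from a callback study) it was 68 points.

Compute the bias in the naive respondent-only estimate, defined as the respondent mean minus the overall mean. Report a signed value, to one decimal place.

+17.3

Nonresponse fraction = 1 − 0.36 = 0.64.
Bias = (nonresponse fraction) × (respondent mean − nonrespondent mean)
     = 0.64 × (95 − 68) = 0.64 × 27 = 17.28.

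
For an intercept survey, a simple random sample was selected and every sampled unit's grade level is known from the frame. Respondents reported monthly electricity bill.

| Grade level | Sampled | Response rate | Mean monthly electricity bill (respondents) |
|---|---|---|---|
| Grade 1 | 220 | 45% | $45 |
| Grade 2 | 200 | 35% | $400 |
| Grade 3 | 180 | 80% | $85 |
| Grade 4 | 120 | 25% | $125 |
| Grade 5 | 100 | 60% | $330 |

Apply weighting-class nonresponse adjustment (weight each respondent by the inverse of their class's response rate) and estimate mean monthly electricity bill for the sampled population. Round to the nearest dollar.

$187

Weighting each respondent by the inverse class response rate inflates each class back to its sampled size, so the class weight is n_sampled:
  Grade 1: 220 × 45 = 9900
  Grade 2: 200 × 400 = 80,000
  Grade 3: 180 × 85 = 15,300
  Grade 4: 120 × 125 = 15,000
  Grade 5: 100 × 330 = 33,000
Adjusted estimate = 153,200 / 820 = 186.829 → $187.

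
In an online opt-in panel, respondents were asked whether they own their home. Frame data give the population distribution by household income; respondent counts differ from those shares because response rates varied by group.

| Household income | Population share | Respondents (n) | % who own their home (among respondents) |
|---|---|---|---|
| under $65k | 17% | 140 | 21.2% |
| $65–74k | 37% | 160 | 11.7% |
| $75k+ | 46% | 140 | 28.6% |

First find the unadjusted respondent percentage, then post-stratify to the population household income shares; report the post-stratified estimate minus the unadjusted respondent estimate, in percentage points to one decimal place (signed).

Unadjusted (pooled respondent) estimate weights by respondent counts:
  (140/440)×21.2 + (160/440)×11.7 + (140/440)×28.6 = 20.1%
Post-stratified estimate weights by population shares:
  0.17×21.2 + 0.37×11.7 + 0.46×28.6 = 21.089%
Difference = 21.089 − 20.1 = 0.989 pp.

+1.0 percentage points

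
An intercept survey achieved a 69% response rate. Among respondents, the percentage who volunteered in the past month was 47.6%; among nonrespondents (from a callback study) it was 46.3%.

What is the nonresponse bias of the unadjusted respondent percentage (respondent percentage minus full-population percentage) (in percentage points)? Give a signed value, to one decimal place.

+0.4 percentage points

Nonresponse fraction = 1 − 0.69 = 0.31.
Bias = (nonresponse fraction) × (respondent percentage − nonrespondent percentage)
     = 0.31 × (47.6 − 46.3) = 0.31 × 1.3 = 0.403.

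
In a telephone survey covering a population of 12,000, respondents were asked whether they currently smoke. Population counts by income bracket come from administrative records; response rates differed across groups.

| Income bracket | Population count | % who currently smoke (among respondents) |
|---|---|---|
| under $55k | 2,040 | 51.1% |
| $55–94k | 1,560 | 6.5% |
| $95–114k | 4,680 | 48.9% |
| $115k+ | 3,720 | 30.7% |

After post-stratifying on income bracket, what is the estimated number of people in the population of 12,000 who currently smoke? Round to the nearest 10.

Each cell contributes its population count × the respondent rate:
  under $55k: 2,040 × 51.1% = 1042.44
  $55–94k: 1,560 × 6.5% = 101.4
  $95–114k: 4,680 × 48.9% = 2288.52
  $115k+: 3,720 × 30.7% = 1142.04
Estimated total = 4574.4 → 4,570.

4,570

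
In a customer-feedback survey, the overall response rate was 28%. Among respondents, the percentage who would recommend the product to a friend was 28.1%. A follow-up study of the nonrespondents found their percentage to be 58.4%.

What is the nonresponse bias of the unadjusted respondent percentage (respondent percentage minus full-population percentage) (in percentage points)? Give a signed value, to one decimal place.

-21.8 percentage points

Nonresponse fraction = 1 − 0.28 = 0.72.
Bias = (nonresponse fraction) × (respondent percentage − nonrespondent percentage)
     = 0.72 × (28.1 − 58.4) = 0.72 × -30.3 = -21.816.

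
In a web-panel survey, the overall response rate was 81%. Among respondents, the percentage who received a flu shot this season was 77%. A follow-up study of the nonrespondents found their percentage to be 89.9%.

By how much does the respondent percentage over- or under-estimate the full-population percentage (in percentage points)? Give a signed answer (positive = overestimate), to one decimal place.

Nonresponse fraction = 1 − 0.81 = 0.19.
Bias = (nonresponse fraction) × (respondent percentage − nonrespondent percentage)
     = 0.19 × (77 − 89.9) = 0.19 × -12.9 = -2.451.

-2.5 percentage points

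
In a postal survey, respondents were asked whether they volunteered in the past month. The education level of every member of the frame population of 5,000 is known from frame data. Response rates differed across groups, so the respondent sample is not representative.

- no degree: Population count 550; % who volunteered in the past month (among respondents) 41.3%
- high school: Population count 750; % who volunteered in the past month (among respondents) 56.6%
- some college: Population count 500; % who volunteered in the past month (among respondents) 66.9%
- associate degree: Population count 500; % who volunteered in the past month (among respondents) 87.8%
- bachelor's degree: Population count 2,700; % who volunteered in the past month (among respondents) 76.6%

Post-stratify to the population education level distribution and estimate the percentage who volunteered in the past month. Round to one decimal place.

Weight each group's respondent value by its population share:
  no degree: (550/5,000) × 41.3 = 4.543
  high school: (750/5,000) × 56.6 = 8.49
  some college: (500/5,000) × 66.9 = 6.69
  associate degree: (500/5,000) × 87.8 = 8.78
  bachelor's degree: (2,700/5,000) × 76.6 = 41.364
Post-stratified estimate = 69.867 → 69.9%.

69.9%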